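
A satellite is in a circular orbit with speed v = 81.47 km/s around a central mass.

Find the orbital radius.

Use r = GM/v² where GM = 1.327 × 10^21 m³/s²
v = 81.47 km/s = 81470 m/s
GM = 1.327 × 10^21 m³/s²
v² = 6.63736 × 10^9 m²/s²
r = GM/v² = (1.327 × 10^21) / (6.63736 × 10^9) = 1.99929 × 10^11 m ≈ 199.9 Gm

Final answer: 199.9 Gm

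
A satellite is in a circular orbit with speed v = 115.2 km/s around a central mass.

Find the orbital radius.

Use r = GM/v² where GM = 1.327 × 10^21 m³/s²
v = 115.2 km/s = 115200 m/s
GM = 1.327 × 10^21 m³/s²
v² = 1.3271 × 10^10 m²/s²
r = GM/v² = (1.327 × 10^21) / (1.3271 × 10^10) = 9.99922 × 10^10 m ≈ 99.99 Gm

Final answer: 99.99 Gm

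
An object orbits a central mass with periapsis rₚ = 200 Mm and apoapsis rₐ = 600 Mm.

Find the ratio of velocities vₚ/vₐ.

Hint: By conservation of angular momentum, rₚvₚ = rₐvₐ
rₚ = 200 Mm = 2 × 10^8 m
rₐ = 600 Mm = 6 × 10^8 m
rₚvₚ = rₐvₐ  ⇒  vₚ/vₐ = rₐ/rₚ
vₚ/vₐ = (6 × 10^8) / (2 × 10^8) = 3

Final answer: vₚ/vₐ = 3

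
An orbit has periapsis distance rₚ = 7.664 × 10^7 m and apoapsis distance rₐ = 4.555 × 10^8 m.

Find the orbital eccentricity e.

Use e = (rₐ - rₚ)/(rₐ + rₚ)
rₚ = 7.664 × 10^7 m
rₐ = 4.555 × 10^8 m
rₐ − rₚ = 3.7886 × 10^8 m
rₐ + rₚ = 5.3214 × 10^8 m
e = (rₐ − rₚ)/(rₐ + rₚ) = 0.711956

Final answer: e = 0.712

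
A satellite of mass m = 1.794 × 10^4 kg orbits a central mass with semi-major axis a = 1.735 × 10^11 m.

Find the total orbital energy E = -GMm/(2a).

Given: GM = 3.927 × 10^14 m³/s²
a = 1.735 × 10^11 m
GM = 3.927 × 10^14 m³/s²
2a = 3.47 × 10^11 m
GMm = 3.927 × 10^14 × 17940 = 7.04504 × 10^18 m³·kg/s²
E = −GMm/(2a) = -2.03027 × 10^7 J ≈ -20.3 MJ

Final answer: -20.3 MJ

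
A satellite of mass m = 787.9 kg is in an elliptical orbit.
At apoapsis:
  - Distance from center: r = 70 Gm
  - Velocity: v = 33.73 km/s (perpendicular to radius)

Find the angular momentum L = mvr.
r = 70 Gm = 7 × 10^10 m
v = 33.73 km/s = 33730 m/s
vr = 33730 × 7 × 10^10 = 2.3611 × 10^15 m²/s
L = m × vr = 787.9 × 2.3611 × 10^15 = 1.86031 × 10^18 kg·m²/s ≈ 1.86 × 10^18 kg·m²/s

Final answer: L = 1.86 × 10^18 kg·m²/s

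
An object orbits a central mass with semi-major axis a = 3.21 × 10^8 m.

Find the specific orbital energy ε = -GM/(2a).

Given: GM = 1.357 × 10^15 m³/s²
a = 3.21 × 10^8 m
GM = 1.357 × 10^15 m³/s²
2a = 6.42 × 10^8 m
ε = −GM/(2a) = -2.11371 × 10^6 J/kg ≈ -2.114 MJ/kg

Final answer: -2.114 MJ/kg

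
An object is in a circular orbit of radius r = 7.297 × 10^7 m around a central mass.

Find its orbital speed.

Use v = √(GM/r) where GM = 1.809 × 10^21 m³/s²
r = 7.297 × 10^7 m
GM = 1.809 × 10^21 m³/s²
GM/r = (1.809 × 10^21) / (7.297 × 10^7) = 2.4791 × 10^13 m²/s²
v = √(GM/r) = 4.97906 × 10^6 m/s ≈ 4979 km/s

Final answer: 4979 km/s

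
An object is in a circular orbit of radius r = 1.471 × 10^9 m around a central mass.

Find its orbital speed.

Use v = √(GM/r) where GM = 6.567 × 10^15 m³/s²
r = 1.471 × 10^9 m
GM = 6.567 × 10^15 m³/s²
GM/r = (6.567 × 10^15) / (1.471 × 10^9) = 4.46431 × 10^6 m²/s²
v = √(GM/r) = 2112.89 m/s ≈ 2.113 km/s

Final answer: 2.113 km/s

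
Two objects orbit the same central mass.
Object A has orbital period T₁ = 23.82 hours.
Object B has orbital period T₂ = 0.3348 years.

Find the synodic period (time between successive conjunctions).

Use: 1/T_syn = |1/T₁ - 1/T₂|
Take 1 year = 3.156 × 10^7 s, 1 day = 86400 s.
T₁ = 23.82 hours = 85752 s
T₂ = 0.3348 years = 1.05663 × 10^7 s
1/T₁ = 1.16615 × 10^-5 s⁻¹
1/T₂ = 9.46406 × 10^-8 s⁻¹
|1/T₁ − 1/T₂| = 1.15669 × 10^-5 s⁻¹
T_syn = 1 / |1/T₁ − 1/T₂| = 86453.6 s ≈ 1.001 days

Final answer: T_syn = 1.001 days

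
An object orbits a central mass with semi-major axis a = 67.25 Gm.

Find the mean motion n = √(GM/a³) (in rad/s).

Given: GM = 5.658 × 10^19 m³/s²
a = 67.25 Gm = 6.725 × 10^10 m
GM = 5.658 × 10^19 m³/s²
a³ = 3.04142 × 10^32 m³
GM/a³ = (5.658 × 10^19) / (3.04142 × 10^32) = 1.86031 × 10^-13 s⁻²
n = √(GM/a³) = 4.31313 × 10^-7 rad/s ≈ 4.313 × 10^-7 rad/s

Final answer: n = 4.313 × 10^-7 rad/s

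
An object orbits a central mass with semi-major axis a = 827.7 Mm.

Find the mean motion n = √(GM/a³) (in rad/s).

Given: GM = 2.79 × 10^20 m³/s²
a = 827.7 Mm = 8.277 × 10^8 m
GM = 2.79 × 10^20 m³/s²
a³ = 5.67047 × 10^26 m³
GM/a³ = (2.79 × 10^20) / (5.67047 × 10^26) = 4.92023 × 10^-7 s⁻²
n = √(GM/a³) = 0.000701443 rad/s ≈ 0.0007014 rad/s

Final answer: n = 0.0007014 rad/s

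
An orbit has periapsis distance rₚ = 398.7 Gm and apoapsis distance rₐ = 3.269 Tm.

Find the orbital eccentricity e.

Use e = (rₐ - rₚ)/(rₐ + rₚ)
rₚ = 398.7 Gm = 3.987 × 10^11 m
rₐ = 3.269 Tm = 3.269 × 10^12 m
rₐ − rₚ = 2.8703 × 10^12 m
rₐ + rₚ = 3.6677 × 10^12 m
e = (rₐ − rₚ)/(rₐ + rₚ) = 0.782589

Final answer: e = 0.7826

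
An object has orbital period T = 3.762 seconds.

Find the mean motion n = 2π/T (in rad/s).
T = 3.762 seconds
n = 2π / 3.762 s = 1.67017 rad/s ≈ 1.67 rad/s

Final answer: n = 1.67 rad/s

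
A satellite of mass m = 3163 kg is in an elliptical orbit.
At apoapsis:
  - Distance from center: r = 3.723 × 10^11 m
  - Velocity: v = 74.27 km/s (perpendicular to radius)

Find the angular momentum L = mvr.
r = 3.723 × 10^11 m
v = 74.27 km/s = 74270 m/s
vr = 74270 × 3.723 × 10^11 = 2.76507 × 10^16 m²/s
L = m × vr = 3163 × 2.76507 × 10^16 = 8.74592 × 10^19 kg·m²/s ≈ 8.746 × 10^19 kg·m²/s

Final answer: L = 8.746 × 10^19 kg·m²/s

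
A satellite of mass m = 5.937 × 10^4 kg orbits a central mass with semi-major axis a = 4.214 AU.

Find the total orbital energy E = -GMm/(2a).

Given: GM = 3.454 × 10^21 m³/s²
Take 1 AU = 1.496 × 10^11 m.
a = 4.214 AU = 6.30414 × 10^11 m
GM = 3.454 × 10^21 m³/s²
2a = 1.26083 × 10^12 m
GMm = 3.454 × 10^21 × 59370 = 2.05064 × 10^26 m³·kg/s²
E = −GMm/(2a) = -1.62642 × 10^14 J ≈ -162.6 TJ

Final answer: -162.6 TJ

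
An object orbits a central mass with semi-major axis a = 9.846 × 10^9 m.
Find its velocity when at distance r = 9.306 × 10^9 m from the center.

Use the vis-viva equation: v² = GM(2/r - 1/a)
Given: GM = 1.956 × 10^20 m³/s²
a = 9.846 × 10^9 m
r = 9.306 × 10^9 m
GM = 1.956 × 10^20 m³/s²
2/r − 1/a = 2.14915 × 10^-10 − 1.01564 × 10^-10 = 1.13351 × 10^-10 m⁻¹
v² = GM (2/r − 1/a) = 2.21715 × 10^10 m²/s²
v = 148901 m/s ≈ 148.9 km/s

Final answer: 148.9 km/s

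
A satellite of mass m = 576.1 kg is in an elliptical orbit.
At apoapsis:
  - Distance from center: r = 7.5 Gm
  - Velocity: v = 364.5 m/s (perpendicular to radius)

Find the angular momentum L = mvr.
r = 7.5 Gm = 7.5 × 10^9 m
v = 364.5 m/s
vr = 364.5 × 7.5 × 10^9 = 2.73375 × 10^12 m²/s
L = m × vr = 576.1 × 2.73375 × 10^12 = 1.57491 × 10^15 kg·m²/s ≈ 1.575 × 10^15 kg·m²/s

Final answer: L = 1.575 × 10^15 kg·m²/s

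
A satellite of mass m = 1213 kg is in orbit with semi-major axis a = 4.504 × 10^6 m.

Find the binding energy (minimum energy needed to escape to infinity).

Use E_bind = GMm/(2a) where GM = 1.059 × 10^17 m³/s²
a = 4.504 × 10^6 m
GM = 1.059 × 10^17 m³/s²
m = 1213 kg
GMm = 1.059 × 10^17 × 1213 = 1.28457 × 10^20 m³·kg/s²
2a = 9.008 × 10^6 m
E_bind = GMm/(2a) = 1.42603 × 10^13 J ≈ 14.26 TJ

Final answer: 14.26 TJ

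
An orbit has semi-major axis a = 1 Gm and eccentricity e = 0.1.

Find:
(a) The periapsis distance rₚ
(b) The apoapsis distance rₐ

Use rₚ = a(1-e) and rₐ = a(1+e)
a = 1 Gm = 1 × 10^9 m
e = 0.1:  1 − e = 0.9,  1 + e = 1.1
(a) rₚ = a(1 − e) = 1 × 10^9 m × 0.9 = 9 × 10^8 m ≈ 900 Mm
(b) rₐ = a(1 + e) = 1 × 10^9 m × 1.1 = 1.1 × 10^9 m ≈ 1.1 Gm

Final answer:
(a) rₚ = 900 Mm
(b) rₐ = 1.1 Gm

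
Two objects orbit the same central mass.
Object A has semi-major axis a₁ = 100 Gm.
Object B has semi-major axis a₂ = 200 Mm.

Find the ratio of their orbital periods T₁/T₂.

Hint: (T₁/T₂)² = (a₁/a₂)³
a₁ = 100 Gm = 1 × 10^11 m
a₂ = 200 Mm = 2 × 10^8 m
a₁/a₂ = 500
T₁/T₂ = (a₁/a₂)^(3/2) = (500)^1.5 = 11180.3

Final answer: T₁/T₂ = 1.118 × 10^4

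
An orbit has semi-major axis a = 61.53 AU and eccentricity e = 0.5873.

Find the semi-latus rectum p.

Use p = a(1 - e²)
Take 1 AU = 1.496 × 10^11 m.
a = 61.53 AU = 9.20489 × 10^12 m
e = 0.5873,  e² = 0.344921,  1 − e² = 0.655079
p = a(1 − e²) = 9.20489 × 10^12 m × 0.655079 = 6.02993 × 10^12 m ≈ 40.31 AU

Final answer: p = 40.31 AU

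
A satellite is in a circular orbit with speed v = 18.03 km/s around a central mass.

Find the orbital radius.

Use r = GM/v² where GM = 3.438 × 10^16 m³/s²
v = 18.03 km/s = 18030 m/s
GM = 3.438 × 10^16 m³/s²
v² = 3.25081 × 10^8 m²/s²
r = GM/v² = (3.438 × 10^16) / (3.25081 × 10^8) = 1.05758 × 10^8 m ≈ 105.8 Mm

Final answer: 105.8 Mm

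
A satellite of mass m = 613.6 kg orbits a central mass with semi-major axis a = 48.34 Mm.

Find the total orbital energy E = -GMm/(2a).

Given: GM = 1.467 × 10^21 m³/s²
a = 48.34 Mm = 4.834 × 10^7 m
GM = 1.467 × 10^21 m³/s²
2a = 9.668 × 10^7 m
GMm = 1.467 × 10^21 × 613.6 = 9.00151 × 10^23 m³·kg/s²
E = −GMm/(2a) = -9.31062 × 10^15 J ≈ -9.311 PJ

Final answer: -9.311 PJ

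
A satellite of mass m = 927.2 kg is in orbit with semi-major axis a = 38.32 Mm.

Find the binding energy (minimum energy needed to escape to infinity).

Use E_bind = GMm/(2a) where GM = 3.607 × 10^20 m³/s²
a = 38.32 Mm = 3.832 × 10^7 m
GM = 3.607 × 10^20 m³/s²
m = 927.2 kg
GMm = 3.607 × 10^20 × 927.2 = 3.34441 × 10^23 m³·kg/s²
2a = 7.664 × 10^7 m
E_bind = GMm/(2a) = 4.36379 × 10^15 J ≈ 4.364 PJ

Final answer: 4.364 PJ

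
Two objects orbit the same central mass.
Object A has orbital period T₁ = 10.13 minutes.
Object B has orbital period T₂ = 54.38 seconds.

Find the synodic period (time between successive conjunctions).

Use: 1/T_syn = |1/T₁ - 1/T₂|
T₁ = 10.13 minutes = 607.8 s
T₂ = 54.38 seconds
1/T₁ = 0.00164528 s⁻¹
1/T₂ = 0.0183891 s⁻¹
|1/T₁ − 1/T₂| = 0.0167438 s⁻¹
T_syn = 1 / |1/T₁ − 1/T₂| = 59.7235 s ≈ 59.72 seconds

Final answer: T_syn = 59.72 seconds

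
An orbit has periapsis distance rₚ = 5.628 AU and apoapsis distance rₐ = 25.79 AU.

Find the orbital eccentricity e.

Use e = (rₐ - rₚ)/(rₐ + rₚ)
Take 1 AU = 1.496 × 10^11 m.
rₚ = 5.628 AU = 8.41949 × 10^11 m
rₐ = 25.79 AU = 3.85818 × 10^12 m
rₐ − rₚ = 3.01624 × 10^12 m
rₐ + rₚ = 4.70013 × 10^12 m
e = (rₐ − rₚ)/(rₐ + rₚ) = 0.641734

Final answer: e = 0.6417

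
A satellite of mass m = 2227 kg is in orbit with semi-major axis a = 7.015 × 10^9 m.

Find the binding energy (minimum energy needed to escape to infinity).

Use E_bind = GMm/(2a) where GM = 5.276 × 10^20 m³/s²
a = 7.015 × 10^9 m
GM = 5.276 × 10^20 m³/s²
m = 2227 kg
GMm = 5.276 × 10^20 × 2227 = 1.17497 × 10^24 m³·kg/s²
2a = 1.403 × 10^10 m
E_bind = GMm/(2a) = 8.37466 × 10^13 J ≈ 83.75 TJ

Final answer: 83.75 TJ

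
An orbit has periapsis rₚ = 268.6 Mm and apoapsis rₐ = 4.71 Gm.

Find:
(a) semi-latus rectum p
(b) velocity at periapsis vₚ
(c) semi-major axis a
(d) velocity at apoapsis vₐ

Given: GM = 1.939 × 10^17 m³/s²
rₚ = 268.6 Mm = 2.686 × 10^8 m
rₐ = 4.71 Gm = 4.71 × 10^9 m
GM = 1.939 × 10^17 m³/s²
a = (rₚ + rₐ)/2 = 2.4893 × 10^9 m
e = (rₐ − rₚ)/(rₐ + rₚ) = (4.4414 × 10^9) / (4.9786 × 10^9) = 0.892098
(a) 1 − e² = 0.204161;  p = a(1 − e²) = 2.4893 × 10^9 × 0.204161 = 5.08218 × 10^8 m ≈ 508.2 Mm
(b) vₚ² = GM (2/rₚ − 1/a) = 1.939 × 10^17 × (7.44602 × 10^-9 − 4.01719 × 10^-10) = 1.36589 × 10^9 m²/s²;  vₚ = 36957.9 m/s ≈ 36.96 km/s
(c) a = 2.4893 × 10^9 m ≈ 2.489 Gm
(d) vₐ² = GM (2/rₐ − 1/a) = 1.939 × 10^17 × (4.24628 × 10^-10 − 4.01719 × 10^-10) = 4.44207 × 10^6 m²/s²;  vₐ = 2107.62 m/s ≈ 2.108 km/s

Final answer:
(a) semi-latus rectum p = 508.2 Mm
(b) velocity at periapsis vₚ = 36.96 km/s
(c) semi-major axis a = 2.489 Gm
(d) velocity at apoapsis vₐ = 2.108 km/s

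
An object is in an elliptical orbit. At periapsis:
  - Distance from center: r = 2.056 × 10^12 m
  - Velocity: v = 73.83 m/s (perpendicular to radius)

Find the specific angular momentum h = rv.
r = 2.056 × 10^12 m
v = 73.83 m/s
h = rv = 2.056 × 10^12 × 73.83 = 1.51794 × 10^14 m²/s ≈ 1.518 × 10^14 m²/s

Final answer: h = 1.518 × 10^14 m²/s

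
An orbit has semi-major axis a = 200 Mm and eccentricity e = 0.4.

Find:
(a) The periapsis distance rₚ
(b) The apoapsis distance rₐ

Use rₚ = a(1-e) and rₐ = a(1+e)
a = 200 Mm = 2 × 10^8 m
e = 0.4:  1 − e = 0.6,  1 + e = 1.4
(a) rₚ = a(1 − e) = 2 × 10^8 m × 0.6 = 1.2 × 10^8 m ≈ 120 Mm
(b) rₐ = a(1 + e) = 2 × 10^8 m × 1.4 = 2.8 × 10^8 m ≈ 280 Mm

Final answer:
(a) rₚ = 120 Mm
(b) rₐ = 280 Mm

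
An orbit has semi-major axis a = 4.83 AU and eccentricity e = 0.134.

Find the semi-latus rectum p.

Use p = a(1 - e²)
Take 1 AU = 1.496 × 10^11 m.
a = 4.83 AU = 7.22568 × 10^11 m
e = 0.134,  e² = 0.017956,  1 − e² = 0.982044
p = a(1 − e²) = 7.22568 × 10^11 m × 0.982044 = 7.09594 × 10^11 m ≈ 4.743 AU

Final answer: p = 4.743 AU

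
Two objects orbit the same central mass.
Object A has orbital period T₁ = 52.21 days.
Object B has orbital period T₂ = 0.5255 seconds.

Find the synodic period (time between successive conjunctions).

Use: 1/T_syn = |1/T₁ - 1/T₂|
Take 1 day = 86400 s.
T₁ = 52.21 days = 4.51094 × 10^6 s
T₂ = 0.5255 seconds
1/T₁ = 2.21683 × 10^-7 s⁻¹
1/T₂ = 1.90295 s⁻¹
|1/T₁ − 1/T₂| = 1.90295 s⁻¹
T_syn = 1 / |1/T₁ − 1/T₂| = 0.5255 s ≈ 0.5255 seconds

Final answer: T_syn = 0.5255 seconds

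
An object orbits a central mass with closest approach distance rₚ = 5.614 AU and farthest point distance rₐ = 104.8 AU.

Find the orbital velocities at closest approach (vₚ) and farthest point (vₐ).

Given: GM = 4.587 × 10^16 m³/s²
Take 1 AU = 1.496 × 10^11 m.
rₚ = 5.614 AU = 8.39854 × 10^11 m
rₐ = 104.8 AU = 1.56781 × 10^13 m
GM = 4.587 × 10^16 m³/s²
a = (rₚ + rₐ)/2 = 8.25897 × 10^12 m
Vis-viva: v² = GM (2/r − 1/a)
vₚ² = 4.587 × 10^16 × (2.38137 × 10^-12 − 1.21081 × 10^-13) = 103679 m²/s²
vₚ = 321.993 m/s ≈ 322 m/s
vₐ² = 4.587 × 10^16 × (1.27567 × 10^-13 − 1.21081 × 10^-13) = 297.519 m²/s²
vₐ = 17.2487 m/s ≈ 17.25 m/s

Final answer: vₚ = 322 m/s, vₐ = 17.25 m/s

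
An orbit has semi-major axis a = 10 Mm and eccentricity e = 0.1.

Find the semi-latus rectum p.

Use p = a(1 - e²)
a = 10 Mm = 1 × 10^7 m
e = 0.1,  e² = 0.01,  1 − e² = 0.99
p = a(1 − e²) = 1 × 10^7 m × 0.99 = 9.9 × 10^6 m ≈ 9.9 Mm

Final answer: p = 9.9 Mm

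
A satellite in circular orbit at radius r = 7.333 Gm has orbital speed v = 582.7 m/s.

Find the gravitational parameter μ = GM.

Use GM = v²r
r = 7.333 Gm = 7.333 × 10^9 m
v = 582.7 m/s
v² = 339539 m²/s²
GM = v²r = 339539 × 7.333 × 10^9 = 2.48984 × 10^15 m³/s²
GM ≈ 2.49 × 10^15 m³/s²

Final answer: GM = 2.49 × 10^15 m³/s²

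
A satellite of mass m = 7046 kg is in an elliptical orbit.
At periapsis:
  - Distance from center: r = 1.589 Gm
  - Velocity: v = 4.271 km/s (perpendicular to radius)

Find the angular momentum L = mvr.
r = 1.589 Gm = 1.589 × 10^9 m
v = 4.271 km/s = 4271 m/s
vr = 4271 × 1.589 × 10^9 = 6.78662 × 10^12 m²/s
L = m × vr = 7046 × 6.78662 × 10^12 = 4.78185 × 10^16 kg·m²/s ≈ 4.782 × 10^16 kg·m²/s

Final answer: L = 4.782 × 10^16 kg·m²/s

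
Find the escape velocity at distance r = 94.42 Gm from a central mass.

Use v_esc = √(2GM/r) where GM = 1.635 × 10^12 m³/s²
r = 94.42 Gm = 9.442 × 10^10 m
GM = 1.635 × 10^12 m³/s²
2GM/r = 2 × (1.635 × 10^12) / (9.442 × 10^10) = 34.6325 m²/s²
v_esc = √(2GM/r) = 5.88494 m/s ≈ 5.885 m/s

Final answer: 5.885 m/s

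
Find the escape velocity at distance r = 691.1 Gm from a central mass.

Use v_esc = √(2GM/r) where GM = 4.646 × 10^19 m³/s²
r = 691.1 Gm = 6.911 × 10^11 m
GM = 4.646 × 10^19 m³/s²
2GM/r = 2 × (4.646 × 10^19) / (6.911 × 10^11) = 1.34452 × 10^8 m²/s²
v_esc = √(2GM/r) = 11595.4 m/s ≈ 11.6 km/s

Final answer: 11.6 km/s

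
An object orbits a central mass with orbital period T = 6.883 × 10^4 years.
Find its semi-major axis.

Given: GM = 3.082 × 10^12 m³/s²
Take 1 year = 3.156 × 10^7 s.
T = 6.883 × 10^4 years = 2.17227 × 10^12 s
GM = 3.082 × 10^12 m³/s²
Kepler's third law: a³ = GM T² / (4π²)
T² = 4.71878 × 10^24 s²
a³ = (3.082 × 10^12) × (4.71878 × 10^24) / (4π²) = 3.68385 × 10^35 m³
a = (a³)^(1/3) = 7.1686 × 10^11 m ≈ 716.9 Gm

Final answer: 716.9 Gm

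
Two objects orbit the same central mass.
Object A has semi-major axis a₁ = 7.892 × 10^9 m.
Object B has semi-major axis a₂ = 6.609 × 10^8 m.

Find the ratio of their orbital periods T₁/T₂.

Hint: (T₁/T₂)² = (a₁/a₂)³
a₁ = 7.892 × 10^9 m
a₂ = 6.609 × 10^8 m
a₁/a₂ = 11.9413
T₁/T₂ = (a₁/a₂)^(3/2) = (11.9413)^1.5 = 41.2645

Final answer: T₁/T₂ = 41.26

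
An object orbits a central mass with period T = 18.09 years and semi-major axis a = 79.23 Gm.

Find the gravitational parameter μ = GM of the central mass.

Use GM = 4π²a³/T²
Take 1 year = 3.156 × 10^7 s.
T = 18.09 years = 5.7092 × 10^8 s
a = 79.23 Gm = 7.923 × 10^10 m
a³ = 4.97358 × 10^32 m³
T² = 3.2595 × 10^17 s²
GM = 4π² × (4.97358 × 10^32) / (3.2595 × 10^17) = 6.0239 × 10^16 m³/s²
GM ≈ 6.024 × 10^16 m³/s²

Final answer: GM = 6.024 × 10^16 m³/s²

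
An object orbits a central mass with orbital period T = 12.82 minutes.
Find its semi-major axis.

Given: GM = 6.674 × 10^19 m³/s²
T = 12.82 minutes = 769.2 s
GM = 6.674 × 10^19 m³/s²
Kepler's third law: a³ = GM T² / (4π²)
T² = 591669 s²
a³ = (6.674 × 10^19) × 591669 / (4π²) = 1.00024 × 10^24 m³
a = (a³)^(1/3) = 1.00008 × 10^8 m ≈ 100 Mm

Final answer: 100 Mm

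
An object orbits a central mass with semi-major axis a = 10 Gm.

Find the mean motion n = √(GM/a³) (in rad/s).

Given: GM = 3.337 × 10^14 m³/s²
a = 10 Gm = 1 × 10^10 m
GM = 3.337 × 10^14 m³/s²
a³ = 1 × 10^30 m³
GM/a³ = (3.337 × 10^14) / (1 × 10^30) = 3.337 × 10^-16 s⁻²
n = √(GM/a³) = 1.82675 × 10^-8 rad/s ≈ 1.827 × 10^-8 rad/s

Final answer: n = 1.827 × 10^-8 rad/s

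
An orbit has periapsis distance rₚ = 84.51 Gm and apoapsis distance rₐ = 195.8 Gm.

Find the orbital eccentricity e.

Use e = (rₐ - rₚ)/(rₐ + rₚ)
rₚ = 84.51 Gm = 8.451 × 10^10 m
rₐ = 195.8 Gm = 1.958 × 10^11 m
rₐ − rₚ = 1.1129 × 10^11 m
rₐ + rₚ = 2.8031 × 10^11 m
e = (rₐ − rₚ)/(rₐ + rₚ) = 0.397025

Final answer: e = 0.397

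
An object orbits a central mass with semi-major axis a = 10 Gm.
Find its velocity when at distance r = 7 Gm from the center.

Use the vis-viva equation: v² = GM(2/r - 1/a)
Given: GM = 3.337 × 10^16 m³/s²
a = 10 Gm = 1 × 10^10 m
r = 7 Gm = 7 × 10^9 m
GM = 3.337 × 10^16 m³/s²
2/r − 1/a = 2.85714 × 10^-10 − 1 × 10^-10 = 1.85714 × 10^-10 m⁻¹
v² = GM (2/r − 1/a) = 6.19729 × 10^6 m²/s²
v = 2489.43 m/s ≈ 2.489 km/s

Final answer: 2.489 km/s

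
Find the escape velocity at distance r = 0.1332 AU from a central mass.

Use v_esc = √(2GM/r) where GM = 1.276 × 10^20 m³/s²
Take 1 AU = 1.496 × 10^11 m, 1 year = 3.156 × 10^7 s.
r = 0.1332 AU = 1.99267 × 10^10 m
GM = 1.276 × 10^20 m³/s²
2GM/r = 2 × (1.276 × 10^20) / (1.99267 × 10^10) = 1.28069 × 10^10 m²/s²
v_esc = √(2GM/r) = 113168 m/s ≈ 23.87 AU/year

Final answer: 23.87 AU/year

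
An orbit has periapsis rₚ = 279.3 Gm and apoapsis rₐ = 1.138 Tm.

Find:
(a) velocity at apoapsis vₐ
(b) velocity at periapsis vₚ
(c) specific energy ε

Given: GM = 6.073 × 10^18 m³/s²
rₚ = 279.3 Gm = 2.793 × 10^11 m
rₐ = 1.138 Tm = 1.138 × 10^12 m
GM = 6.073 × 10^18 m³/s²
a = (rₚ + rₐ)/2 = 7.0865 × 10^11 m
e = (rₐ − rₚ)/(rₐ + rₚ) = (8.587 × 10^11) / (1.4173 × 10^12) = 0.60587
(a) vₐ² = GM (2/rₐ − 1/a) = 6.073 × 10^18 × (1.75747 × 10^-12 − 1.41113 × 10^-12) = 2.10329 × 10^6 m²/s²;  vₐ = 1450.27 m/s ≈ 1.45 km/s
(b) vₚ² = GM (2/rₚ − 1/a) = 6.073 × 10^18 × (7.16076 × 10^-12 − 1.41113 × 10^-12) = 3.49175 × 10^7 m²/s²;  vₚ = 5909.1 m/s ≈ 5.909 km/s
(c) 2a = 1.4173 × 10^12 m;  ε = −GM/(2a) = -4.28491 × 10^6 J/kg ≈ -4.285 MJ/kg

Final answer:
(a) velocity at apoapsis vₐ = 1.45 km/s
(b) velocity at periapsis vₚ = 5.909 km/s
(c) specific energy ε = -4.285 MJ/kg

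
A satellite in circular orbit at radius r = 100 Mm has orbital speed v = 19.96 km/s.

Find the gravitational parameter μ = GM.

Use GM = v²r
r = 100 Mm = 1 × 10^8 m
v = 19.96 km/s = 19960 m/s
v² = 3.98402 × 10^8 m²/s²
GM = v²r = 3.98402 × 10^8 × 1 × 10^8 = 3.98402 × 10^16 m³/s²
GM ≈ 3.984 × 10^16 m³/s²

Final answer: GM = 3.984 × 10^16 m³/s²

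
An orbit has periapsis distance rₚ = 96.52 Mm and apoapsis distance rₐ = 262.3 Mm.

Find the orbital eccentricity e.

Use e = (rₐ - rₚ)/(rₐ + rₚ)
rₚ = 96.52 Mm = 9.652 × 10^7 m
rₐ = 262.3 Mm = 2.623 × 10^8 m
rₐ − rₚ = 1.6578 × 10^8 m
rₐ + rₚ = 3.5882 × 10^8 m
e = (rₐ − rₚ)/(rₐ + rₚ) = 0.462014

Final answer: e = 0.462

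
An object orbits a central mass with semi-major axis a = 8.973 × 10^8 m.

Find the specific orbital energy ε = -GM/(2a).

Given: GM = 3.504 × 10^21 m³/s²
a = 8.973 × 10^8 m
GM = 3.504 × 10^21 m³/s²
2a = 1.7946 × 10^9 m
ε = −GM/(2a) = -1.95252 × 10^12 J/kg ≈ -1953 GJ/kg

Final answer: -1953 GJ/kg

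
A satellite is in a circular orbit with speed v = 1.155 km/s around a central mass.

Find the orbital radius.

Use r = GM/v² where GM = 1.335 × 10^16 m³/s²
v = 1.155 km/s = 1155 m/s
GM = 1.335 × 10^16 m³/s²
v² = 1.33402 × 10^6 m²/s²
r = GM/v² = (1.335 × 10^16) / (1.33402 × 10^6) = 1.00073 × 10^10 m ≈ 10.01 Gm

Final answer: 10.01 Gm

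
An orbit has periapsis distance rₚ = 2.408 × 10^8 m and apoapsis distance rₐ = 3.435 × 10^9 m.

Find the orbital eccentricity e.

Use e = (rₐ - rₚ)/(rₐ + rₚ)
rₚ = 2.408 × 10^8 m
rₐ = 3.435 × 10^9 m
rₐ − rₚ = 3.1942 × 10^9 m
rₐ + rₚ = 3.6758 × 10^9 m
e = (rₐ − rₚ)/(rₐ + rₚ) = 0.868981

Final answer: e = 0.869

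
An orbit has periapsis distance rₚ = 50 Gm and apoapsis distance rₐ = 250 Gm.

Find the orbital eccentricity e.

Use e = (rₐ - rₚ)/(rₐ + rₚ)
rₚ = 50 Gm = 5 × 10^10 m
rₐ = 250 Gm = 2.5 × 10^11 m
rₐ − rₚ = 2 × 10^11 m
rₐ + rₚ = 3 × 10^11 m
e = (rₐ − rₚ)/(rₐ + rₚ) = 0.666667

Final answer: e = 0.6667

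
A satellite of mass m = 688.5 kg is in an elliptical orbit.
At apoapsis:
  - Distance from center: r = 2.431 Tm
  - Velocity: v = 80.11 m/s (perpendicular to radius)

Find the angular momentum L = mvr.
r = 2.431 Tm = 2.431 × 10^12 m
v = 80.11 m/s
vr = 80.11 × 2.431 × 10^12 = 1.94747 × 10^14 m²/s
L = m × vr = 688.5 × 1.94747 × 10^14 = 1.34084 × 10^17 kg·m²/s ≈ 1.341 × 10^17 kg·m²/s

Final answer: L = 1.341 × 10^17 kg·m²/s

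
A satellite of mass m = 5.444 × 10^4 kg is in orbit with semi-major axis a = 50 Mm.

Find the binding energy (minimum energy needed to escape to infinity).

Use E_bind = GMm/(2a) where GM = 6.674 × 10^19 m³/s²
a = 50 Mm = 5 × 10^7 m
GM = 6.674 × 10^19 m³/s²
m = 5.444 × 10^4 kg
GMm = 6.674 × 10^19 × 54440 = 3.63333 × 10^24 m³·kg/s²
2a = 1 × 10^8 m
E_bind = GMm/(2a) = 3.63333 × 10^16 J ≈ 36.33 PJ

Final answer: 36.33 PJ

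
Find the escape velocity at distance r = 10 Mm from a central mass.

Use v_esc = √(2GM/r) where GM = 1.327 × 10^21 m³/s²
r = 10 Mm = 1 × 10^7 m
GM = 1.327 × 10^21 m³/s²
2GM/r = 2 × (1.327 × 10^21) / (1 × 10^7) = 2.654 × 10^14 m²/s²
v_esc = √(2GM/r) = 1.62911 × 10^7 m/s ≈ 1.629 × 10^4 km/s

Final answer: 1.629 × 10^4 km/s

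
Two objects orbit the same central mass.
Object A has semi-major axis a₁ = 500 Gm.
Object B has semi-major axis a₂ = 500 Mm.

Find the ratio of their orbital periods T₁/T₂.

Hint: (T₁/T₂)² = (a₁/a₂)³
a₁ = 500 Gm = 5 × 10^11 m
a₂ = 500 Mm = 5 × 10^8 m
a₁/a₂ = 1000
T₁/T₂ = (a₁/a₂)^(3/2) = (1000)^1.5 = 31622.8

Final answer: T₁/T₂ = 3.162 × 10^4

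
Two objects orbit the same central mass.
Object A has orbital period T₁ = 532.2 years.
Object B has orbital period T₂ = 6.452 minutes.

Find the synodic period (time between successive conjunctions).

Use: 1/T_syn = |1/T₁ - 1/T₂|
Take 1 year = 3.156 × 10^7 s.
T₁ = 532.2 years = 1.67962 × 10^10 s
T₂ = 6.452 minutes = 387.12 s
1/T₁ = 5.95372 × 10^-11 s⁻¹
1/T₂ = 0.00258318 s⁻¹
|1/T₁ − 1/T₂| = 0.00258318 s⁻¹
T_syn = 1 / |1/T₁ − 1/T₂| = 387.12 s ≈ 6.452 minutes

Final answer: T_syn = 6.452 minutes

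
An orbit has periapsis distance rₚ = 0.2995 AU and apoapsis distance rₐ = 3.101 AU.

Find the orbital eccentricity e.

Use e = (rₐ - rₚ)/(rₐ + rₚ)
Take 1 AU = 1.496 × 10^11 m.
rₚ = 0.2995 AU = 4.48052 × 10^10 m
rₐ = 3.101 AU = 4.6391 × 10^11 m
rₐ − rₚ = 4.19104 × 10^11 m
rₐ + rₚ = 5.08715 × 10^11 m
e = (rₐ − rₚ)/(rₐ + rₚ) = 0.823849

Final answer: e = 0.8238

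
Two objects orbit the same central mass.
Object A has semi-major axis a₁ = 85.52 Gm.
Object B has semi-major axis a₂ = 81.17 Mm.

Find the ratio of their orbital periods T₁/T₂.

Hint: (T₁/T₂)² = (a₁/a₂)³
a₁ = 85.52 Gm = 8.552 × 10^10 m
a₂ = 81.17 Mm = 8.117 × 10^7 m
a₁/a₂ = 1053.59
T₁/T₂ = (a₁/a₂)^(3/2) = (1053.59)^1.5 = 34198.6

Final answer: T₁/T₂ = 3.42 × 10^4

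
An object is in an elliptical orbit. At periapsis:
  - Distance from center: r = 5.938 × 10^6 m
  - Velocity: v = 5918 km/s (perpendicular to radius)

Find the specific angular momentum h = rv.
r = 5.938 × 10^6 m
v = 5918 km/s = 5.918 × 10^6 m/s
h = rv = 5.938 × 10^6 × 5.918 × 10^6 = 3.51411 × 10^13 m²/s ≈ 3.514 × 10^13 m²/s

Final answer: h = 3.514 × 10^13 m²/s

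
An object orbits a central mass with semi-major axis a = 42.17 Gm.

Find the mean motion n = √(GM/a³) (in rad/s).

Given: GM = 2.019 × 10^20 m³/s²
a = 42.17 Gm = 4.217 × 10^10 m
GM = 2.019 × 10^20 m³/s²
a³ = 7.49913 × 10^31 m³
GM/a³ = (2.019 × 10^20) / (7.49913 × 10^31) = 2.69231 × 10^-12 s⁻²
n = √(GM/a³) = 1.64083 × 10^-6 rad/s ≈ 1.641 × 10^-6 rad/s

Final answer: n = 1.641 × 10^-6 rad/s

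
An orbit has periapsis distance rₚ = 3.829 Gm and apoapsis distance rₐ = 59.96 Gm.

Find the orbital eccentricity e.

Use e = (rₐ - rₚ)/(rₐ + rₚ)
rₚ = 3.829 Gm = 3.829 × 10^9 m
rₐ = 59.96 Gm = 5.996 × 10^10 m
rₐ − rₚ = 5.6131 × 10^10 m
rₐ + rₚ = 6.3789 × 10^10 m
e = (rₐ − rₚ)/(rₐ + rₚ) = 0.879948

Final answer: e = 0.8799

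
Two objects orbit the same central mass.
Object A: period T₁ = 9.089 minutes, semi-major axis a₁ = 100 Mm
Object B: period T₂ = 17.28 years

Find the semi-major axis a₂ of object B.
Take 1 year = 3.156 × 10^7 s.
T₁ = 9.089 minutes = 545.34 s
T₂ = 17.28 years = 5.45357 × 10^8 s
a₁ = 100 Mm = 1 × 10^8 m
Kepler's third law: (T₂/T₁)² = (a₂/a₁)³  ⇒  a₂ = a₁ (T₂/T₁)^(2/3)
T₂/T₁ = 1.00003 × 10^6
(T₂/T₁)^(2/3) = 10000.2
a₂ = 1 × 10^8 m × 10000.2 = 1.00002 × 10^12 m ≈ 1 Tm

Final answer: a₂ = 1 Tm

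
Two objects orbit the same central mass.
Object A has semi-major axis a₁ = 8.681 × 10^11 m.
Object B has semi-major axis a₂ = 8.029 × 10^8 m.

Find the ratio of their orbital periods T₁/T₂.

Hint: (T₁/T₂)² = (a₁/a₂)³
a₁ = 8.681 × 10^11 m
a₂ = 8.029 × 10^8 m
a₁/a₂ = 1081.21
T₁/T₂ = (a₁/a₂)^(3/2) = (1081.21)^1.5 = 35551.9

Final answer: T₁/T₂ = 3.555 × 10^4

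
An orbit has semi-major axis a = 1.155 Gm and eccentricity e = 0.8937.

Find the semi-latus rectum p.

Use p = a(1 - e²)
a = 1.155 Gm = 1.155 × 10^9 m
e = 0.8937,  e² = 0.7987,  1 − e² = 0.2013
p = a(1 − e²) = 1.155 × 10^9 m × 0.2013 = 2.32502 × 10^8 m ≈ 232.5 Mm

Final answer: p = 232.5 Mm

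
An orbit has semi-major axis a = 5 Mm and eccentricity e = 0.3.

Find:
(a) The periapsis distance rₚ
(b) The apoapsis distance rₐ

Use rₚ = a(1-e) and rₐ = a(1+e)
a = 5 Mm = 5 × 10^6 m
e = 0.3:  1 − e = 0.7,  1 + e = 1.3
(a) rₚ = a(1 − e) = 5 × 10^6 m × 0.7 = 3.5 × 10^6 m ≈ 3.5 Mm
(b) rₐ = a(1 + e) = 5 × 10^6 m × 1.3 = 6.5 × 10^6 m ≈ 6.5 Mm

Final answer:
(a) rₚ = 3.5 Mm
(b) rₐ = 6.5 Mm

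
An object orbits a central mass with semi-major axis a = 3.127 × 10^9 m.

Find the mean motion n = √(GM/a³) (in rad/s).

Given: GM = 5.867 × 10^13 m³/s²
a = 3.127 × 10^9 m
GM = 5.867 × 10^13 m³/s²
a³ = 3.05762 × 10^28 m³
GM/a³ = (5.867 × 10^13) / (3.05762 × 10^28) = 1.91881 × 10^-15 s⁻²
n = √(GM/a³) = 4.38042 × 10^-8 rad/s ≈ 4.38 × 10^-8 rad/s

Final answer: n = 4.38 × 10^-8 rad/s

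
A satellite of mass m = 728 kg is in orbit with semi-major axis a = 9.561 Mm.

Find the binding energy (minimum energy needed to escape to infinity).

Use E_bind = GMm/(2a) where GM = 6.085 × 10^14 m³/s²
a = 9.561 Mm = 9.561 × 10^6 m
GM = 6.085 × 10^14 m³/s²
m = 728 kg
GMm = 6.085 × 10^14 × 728 = 4.42988 × 10^17 m³·kg/s²
2a = 1.9122 × 10^7 m
E_bind = GMm/(2a) = 2.31664 × 10^10 J ≈ 23.17 GJ

Final answer: 23.17 GJ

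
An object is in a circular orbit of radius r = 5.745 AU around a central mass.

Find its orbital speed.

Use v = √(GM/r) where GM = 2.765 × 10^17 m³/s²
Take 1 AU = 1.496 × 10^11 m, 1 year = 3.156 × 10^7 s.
r = 5.745 AU = 8.59452 × 10^11 m
GM = 2.765 × 10^17 m³/s²
GM/r = (2.765 × 10^17) / (8.59452 × 10^11) = 321717 m²/s²
v = √(GM/r) = 567.201 m/s ≈ 0.1197 AU/year

Final answer: 0.1197 AU/year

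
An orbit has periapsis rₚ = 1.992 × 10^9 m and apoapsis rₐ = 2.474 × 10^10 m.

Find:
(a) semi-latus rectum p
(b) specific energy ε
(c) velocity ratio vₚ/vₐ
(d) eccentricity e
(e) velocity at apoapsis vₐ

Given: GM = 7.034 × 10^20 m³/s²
rₚ = 1.992 × 10^9 m
rₐ = 2.474 × 10^10 m
GM = 7.034 × 10^20 m³/s²
a = (rₚ + rₐ)/2 = 1.3366 × 10^10 m
e = (rₐ − rₚ)/(rₐ + rₚ) = (2.2748 × 10^10) / (2.6732 × 10^10) = 0.850965
(a) 1 − e² = 0.275858;  p = a(1 − e²) = 1.3366 × 10^10 × 0.275858 = 3.68712 × 10^9 m ≈ 3.687 × 10^9 m
(b) 2a = 2.6732 × 10^10 m;  ε = −GM/(2a) = -2.6313 × 10^10 J/kg ≈ -26.31 GJ/kg
(c) vₚ/vₐ = rₐ/rₚ (angular momentum) = (2.474 × 10^10) / (1.992 × 10^9) = 12.4197 ≈ 12.42
(d) e = 0.850965 ≈ 0.851
(e) vₐ² = GM (2/rₐ − 1/a) = 7.034 × 10^20 × (8.08407 × 10^-11 − 7.48167 × 10^-11) = 4.23731 × 10^9 m²/s²;  vₐ = 65094.6 m/s ≈ 65.09 km/s

Final answer:
(a) semi-latus rectum p = 3.687 × 10^9 m
(b) specific energy ε = -26.31 GJ/kg
(c) velocity ratio vₚ/vₐ = 12.42
(d) eccentricity e = 0.851
(e) velocity at apoapsis vₐ = 65.09 km/s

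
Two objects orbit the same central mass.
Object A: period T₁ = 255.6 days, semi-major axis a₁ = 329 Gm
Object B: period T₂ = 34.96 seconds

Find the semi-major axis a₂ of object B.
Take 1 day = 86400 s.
T₁ = 255.6 days = 2.20838 × 10^7 s
T₂ = 34.96 seconds
a₁ = 329 Gm = 3.29 × 10^11 m
Kepler's third law: (T₂/T₁)² = (a₂/a₁)³  ⇒  a₂ = a₁ (T₂/T₁)^(2/3)
T₂/T₁ = 1.58306 × 10^-6
(T₂/T₁)^(2/3) = 0.000135831
a₂ = 3.29 × 10^11 m × 0.000135831 = 4.46883 × 10^7 m ≈ 44.69 Mm

Final answer: a₂ = 44.69 Mm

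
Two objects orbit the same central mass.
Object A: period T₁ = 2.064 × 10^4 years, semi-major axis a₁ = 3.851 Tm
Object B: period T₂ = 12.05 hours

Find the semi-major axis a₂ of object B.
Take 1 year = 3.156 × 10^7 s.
T₁ = 2.064 × 10^4 years = 6.51398 × 10^11 s
T₂ = 12.05 hours = 43380 s
a₁ = 3.851 Tm = 3.851 × 10^12 m
Kepler's third law: (T₂/T₁)² = (a₂/a₁)³  ⇒  a₂ = a₁ (T₂/T₁)^(2/3)
T₂/T₁ = 6.65952 × 10^-8
(T₂/T₁)^(2/3) = 1.64297 × 10^-5
a₂ = 3.851 × 10^12 m × 1.64297 × 10^-5 = 6.32706 × 10^7 m ≈ 63.27 Mm

Final answer: a₂ = 63.27 Mm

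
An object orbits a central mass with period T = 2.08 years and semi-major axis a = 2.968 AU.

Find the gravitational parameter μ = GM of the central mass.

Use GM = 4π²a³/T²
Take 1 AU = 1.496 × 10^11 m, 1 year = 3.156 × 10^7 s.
T = 2.08 years = 6.56448 × 10^7 s
a = 2.968 AU = 4.44013 × 10^11 m
a³ = 8.7536 × 10^34 m³
T² = 4.30924 × 10^15 s²
GM = 4π² × (8.7536 × 10^34) / (4.30924 × 10^15) = 8.01947 × 10^20 m³/s²
GM ≈ 8.019 × 10^20 m³/s²

Final answer: GM = 8.019 × 10^20 m³/s²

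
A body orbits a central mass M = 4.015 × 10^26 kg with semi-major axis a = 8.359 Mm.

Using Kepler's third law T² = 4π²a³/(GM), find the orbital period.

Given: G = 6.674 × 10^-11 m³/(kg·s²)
M = 4.015 × 10^26 kg
GM = G × M = 6.674 × 10^-11 × 4.015 × 10^26 = 2.67961 × 10^16 m³/s²
a = 8.359 Mm = 8.359 × 10^6 m
a³ = 5.84067 × 10^20 m³
T = 2π √(a³/GM) = 2π √((5.84067 × 10^20) / (2.67961 × 10^16)) = 2π × 147.637 s
T = 927.631 s ≈ 15.46 minutes

Final answer: 15.46 minutes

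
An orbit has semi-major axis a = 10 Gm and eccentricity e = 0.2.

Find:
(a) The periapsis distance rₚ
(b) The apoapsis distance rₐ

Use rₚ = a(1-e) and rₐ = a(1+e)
a = 10 Gm = 1 × 10^10 m
e = 0.2:  1 − e = 0.8,  1 + e = 1.2
(a) rₚ = a(1 − e) = 1 × 10^10 m × 0.8 = 8 × 10^9 m ≈ 8 Gm
(b) rₐ = a(1 + e) = 1 × 10^10 m × 1.2 = 1.2 × 10^10 m ≈ 12 Gm

Final answer:
(a) rₚ = 8 Gm
(b) rₐ = 12 Gm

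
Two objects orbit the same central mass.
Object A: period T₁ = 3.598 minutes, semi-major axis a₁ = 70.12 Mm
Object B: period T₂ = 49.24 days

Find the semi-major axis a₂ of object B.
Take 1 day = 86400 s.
T₁ = 3.598 minutes = 215.88 s
T₂ = 49.24 days = 4.25434 × 10^6 s
a₁ = 70.12 Mm = 7.012 × 10^7 m
Kepler's third law: (T₂/T₁)² = (a₂/a₁)³  ⇒  a₂ = a₁ (T₂/T₁)^(2/3)
T₂/T₁ = 19706.9
(T₂/T₁)^(2/3) = 729.591
a₂ = 7.012 × 10^7 m × 729.591 = 5.11589 × 10^10 m ≈ 51.16 Gm

Final answer: a₂ = 51.16 Gm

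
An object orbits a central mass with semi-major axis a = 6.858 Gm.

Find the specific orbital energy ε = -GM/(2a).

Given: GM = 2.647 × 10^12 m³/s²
a = 6.858 Gm = 6.858 × 10^9 m
GM = 2.647 × 10^12 m³/s²
2a = 1.3716 × 10^10 m
ε = −GM/(2a) = -192.986 J/kg ≈ -193 J/kg

Final answer: -193 J/kg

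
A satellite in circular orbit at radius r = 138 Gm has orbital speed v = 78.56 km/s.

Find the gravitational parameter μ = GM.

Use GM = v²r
r = 138 Gm = 1.38 × 10^11 m
v = 78.56 km/s = 78560 m/s
v² = 6.17167 × 10^9 m²/s²
GM = v²r = 6.17167 × 10^9 × 1.38 × 10^11 = 8.51691 × 10^20 m³/s²
GM ≈ 8.517 × 10^20 m³/s²

Final answer: GM = 8.517 × 10^20 m³/s²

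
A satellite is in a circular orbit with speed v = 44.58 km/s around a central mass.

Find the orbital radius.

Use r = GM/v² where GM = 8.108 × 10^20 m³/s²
v = 44.58 km/s = 44580 m/s
GM = 8.108 × 10^20 m³/s²
v² = 1.98738 × 10^9 m²/s²
r = GM/v² = (8.108 × 10^20) / (1.98738 × 10^9) = 4.07975 × 10^11 m ≈ 408 Gm

Final answer: 408 Gm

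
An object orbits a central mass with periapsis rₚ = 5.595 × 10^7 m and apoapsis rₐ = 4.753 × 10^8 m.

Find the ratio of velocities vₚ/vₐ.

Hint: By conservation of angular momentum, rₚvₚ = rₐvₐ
rₚ = 5.595 × 10^7 m
rₐ = 4.753 × 10^8 m
rₚvₚ = rₐvₐ  ⇒  vₚ/vₐ = rₐ/rₚ
vₚ/vₐ = (4.753 × 10^8) / (5.595 × 10^7) = 8.49508

Final answer: vₚ/vₐ = 8.495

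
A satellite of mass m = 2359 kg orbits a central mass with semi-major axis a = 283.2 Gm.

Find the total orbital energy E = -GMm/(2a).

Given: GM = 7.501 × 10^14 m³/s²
a = 283.2 Gm = 2.832 × 10^11 m
GM = 7.501 × 10^14 m³/s²
2a = 5.664 × 10^11 m
GMm = 7.501 × 10^14 × 2359 = 1.76949 × 10^18 m³·kg/s²
E = −GMm/(2a) = -3.12409 × 10^6 J ≈ -3.124 MJ

Final answer: -3.124 MJ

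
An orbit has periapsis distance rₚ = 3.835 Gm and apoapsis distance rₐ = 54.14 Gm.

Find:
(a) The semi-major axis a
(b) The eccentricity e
rₚ = 3.835 Gm = 3.835 × 10^9 m
rₐ = 54.14 Gm = 5.414 × 10^10 m
(a) a = (rₚ + rₐ)/2 = 2.89875 × 10^10 m ≈ 28.99 Gm
(b) e = (rₐ − rₚ)/(rₐ + rₚ) = (5.0305 × 10^10) / (5.7975 × 10^10) = 0.867702

Final answer:
(a) a = 28.99 Gm
(b) e = 0.8677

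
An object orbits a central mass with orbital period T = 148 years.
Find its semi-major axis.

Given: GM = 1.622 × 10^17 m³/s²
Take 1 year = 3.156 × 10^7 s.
T = 148 years = 4.67088 × 10^9 s
GM = 1.622 × 10^17 m³/s²
Kepler's third law: a³ = GM T² / (4π²)
T² = 2.18171 × 10^19 s²
a³ = (1.622 × 10^17) × (2.18171 × 10^19) / (4π²) = 8.96373 × 10^34 m³
a = (a³)^(1/3) = 4.47538 × 10^11 m ≈ 447.5 Gm

Final answer: 447.5 Gm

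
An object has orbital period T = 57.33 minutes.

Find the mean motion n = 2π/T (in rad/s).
T = 57.33 minutes = 3439.8 s
n = 2π / 3439.8 s = 0.00182661 rad/s ≈ 0.001827 rad/s

Final answer: n = 0.001827 rad/s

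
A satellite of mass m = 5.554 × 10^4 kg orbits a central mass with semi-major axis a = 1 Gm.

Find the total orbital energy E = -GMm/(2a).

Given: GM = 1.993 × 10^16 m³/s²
a = 1 Gm = 1 × 10^9 m
GM = 1.993 × 10^16 m³/s²
2a = 2 × 10^9 m
GMm = 1.993 × 10^16 × 55540 = 1.10691 × 10^21 m³·kg/s²
E = −GMm/(2a) = -5.53456 × 10^11 J ≈ -553.5 GJ

Final answer: -553.5 GJ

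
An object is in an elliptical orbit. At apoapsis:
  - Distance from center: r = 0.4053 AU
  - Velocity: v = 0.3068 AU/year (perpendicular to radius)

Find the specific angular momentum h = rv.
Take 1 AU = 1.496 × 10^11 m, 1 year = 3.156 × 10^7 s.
r = 0.4053 AU = 6.06329 × 10^10 m
v = 0.3068 AU/year = 1454.29 m/s
h = rv = 6.06329 × 10^10 × 1454.29 = 8.81776 × 10^13 m²/s ≈ 8.818 × 10^13 m²/s

Final answer: h = 8.818 × 10^13 m²/s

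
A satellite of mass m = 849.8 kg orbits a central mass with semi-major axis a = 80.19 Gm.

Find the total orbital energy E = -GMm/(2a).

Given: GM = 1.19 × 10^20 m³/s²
a = 80.19 Gm = 8.019 × 10^10 m
GM = 1.19 × 10^20 m³/s²
2a = 1.6038 × 10^11 m
GMm = 1.19 × 10^20 × 849.8 = 1.01126 × 10^23 m³·kg/s²
E = −GMm/(2a) = -6.30541 × 10^11 J ≈ -630.5 GJ

Final answer: -630.5 GJ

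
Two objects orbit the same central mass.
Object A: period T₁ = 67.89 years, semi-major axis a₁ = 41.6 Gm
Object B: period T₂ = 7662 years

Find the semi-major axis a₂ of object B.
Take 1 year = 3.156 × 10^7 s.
T₁ = 67.89 years = 2.14261 × 10^9 s
T₂ = 7662 years = 2.41813 × 10^11 s
a₁ = 41.6 Gm = 4.16 × 10^10 m
Kepler's third law: (T₂/T₁)² = (a₂/a₁)³  ⇒  a₂ = a₁ (T₂/T₁)^(2/3)
T₂/T₁ = 112.859
(T₂/T₁)^(2/3) = 23.3538
a₂ = 4.16 × 10^10 m × 23.3538 = 9.71518 × 10^11 m ≈ 971.5 Gm

Final answer: a₂ = 971.5 Gm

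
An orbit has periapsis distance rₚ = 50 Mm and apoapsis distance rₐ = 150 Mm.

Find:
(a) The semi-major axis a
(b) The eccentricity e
rₚ = 50 Mm = 5 × 10^7 m
rₐ = 150 Mm = 1.5 × 10^8 m
(a) a = (rₚ + rₐ)/2 = 1 × 10^8 m ≈ 100 Mm
(b) e = (rₐ − rₚ)/(rₐ + rₚ) = (1 × 10^8) / (2 × 10^8) = 0.5

Final answer:
(a) a = 100 Mm
(b) e = 0.5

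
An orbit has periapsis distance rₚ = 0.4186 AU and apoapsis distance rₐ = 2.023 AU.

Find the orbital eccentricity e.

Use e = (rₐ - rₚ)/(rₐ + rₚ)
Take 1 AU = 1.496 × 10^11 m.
rₚ = 0.4186 AU = 6.26226 × 10^10 m
rₐ = 2.023 AU = 3.02641 × 10^11 m
rₐ − rₚ = 2.40018 × 10^11 m
rₐ + rₚ = 3.65263 × 10^11 m
e = (rₐ − rₚ)/(rₐ + rₚ) = 0.65711

Final answer: e = 0.6571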